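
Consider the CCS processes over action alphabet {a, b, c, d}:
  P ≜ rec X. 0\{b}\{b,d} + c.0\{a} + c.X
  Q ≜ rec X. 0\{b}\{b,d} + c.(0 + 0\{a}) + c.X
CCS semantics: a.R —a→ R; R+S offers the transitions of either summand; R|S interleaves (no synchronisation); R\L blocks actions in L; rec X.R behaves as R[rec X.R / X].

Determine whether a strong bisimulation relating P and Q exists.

LTS(P): 2 reachable states
  u0 = rec X. 0\{b}\{b,d} + c.0\{a} + c.X | =c=> u0, =c=> u1
  u1 = 0\{a} | deadlocked
LTS(Q): 2 reachable states
  v0 = rec X. 0\{b}\{b,d} + c.(0 + 0\{a}) + c.X | =c=> v0, =c=> v1
  v1 = 0 + 0\{a} | deadlocked
Bisimilarity quotient blocks:
  B0 = {u0, v0}
  B1 = {u1, v1}
u0 ∈ B0, v0 ∈ B0 → same block

P ~ Q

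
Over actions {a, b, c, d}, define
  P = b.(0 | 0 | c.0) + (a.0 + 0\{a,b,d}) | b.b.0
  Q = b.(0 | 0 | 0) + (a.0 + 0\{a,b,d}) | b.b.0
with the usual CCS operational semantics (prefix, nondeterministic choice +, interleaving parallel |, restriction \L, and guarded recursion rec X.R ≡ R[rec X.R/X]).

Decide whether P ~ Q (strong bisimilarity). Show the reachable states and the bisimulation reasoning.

NO

Reachable graph of P (8 states):
  s0 = b.(0 | 0 | c.0) + (a.0 + 0\{a,b,d}) | b.b.0 :: —a→ s1, —b→ s2, —b→ s3
  s1 = 0 | b.b.0 :: —b→ s4
  s2 = (a.0 + 0\{a,b,d}) | b.0 :: —a→ s4, —b→ s5
  s3 = 0 | 0 | c.0 :: —c→ s6
  s4 = 0 | b.0 :: —b→ s7
  s5 = (a.0 + 0\{a,b,d}) | 0 :: —a→ s7
  s6 = 0 | 0 | 0 :: deadlocked
  s7 = 0 | 0 :: deadlocked
Reachable graph of Q (7 states):
  t0 = b.(0 | 0 | 0) + (a.0 + 0\{a,b,d}) | b.b.0 :: —a→ t1, —b→ t2, —b→ t3
  t1 = 0 | b.b.0 :: —b→ t4
  t2 = (a.0 + 0\{a,b,d}) | b.0 :: —a→ t4, —b→ t5
  t3 = 0 | 0 | 0 :: deadlocked
  t4 = 0 | b.0 :: —b→ t6
  t5 = (a.0 + 0\{a,b,d}) | 0 :: —a→ t6
  t6 = 0 | 0 :: deadlocked
Coarsest stable partition (strong bisimilarity classes):
  B0 = {s0}
  B1 = {s3}
  B2 = {s6, s7, t3, t6}
  B3 = {s1, t1}
  B4 = {s4, t4}
  B5 = {s2, t2}
  B6 = {s5, t5}
  B7 = {t0}
s0 ∈ B0, t0 ∈ B7 → different blocks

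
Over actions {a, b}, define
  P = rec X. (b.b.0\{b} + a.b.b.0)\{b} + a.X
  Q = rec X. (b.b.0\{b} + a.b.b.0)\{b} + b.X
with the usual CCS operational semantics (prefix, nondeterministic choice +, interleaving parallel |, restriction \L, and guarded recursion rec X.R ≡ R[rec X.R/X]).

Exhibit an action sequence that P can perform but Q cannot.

aa

P's transition system — 2 states:
  s0 = rec X. (b.b.0\{b} + a.b.b.0)\{b} + a.X → —a→ s0, —a→ s1
  s1 = (b.b.0)\{b} → stopped
Q's transition system — 2 states:
  t0 = rec X. (b.b.0\{b} + a.b.b.0)\{b} + b.X → —a→ t1, —b→ t0
  t1 = (b.b.0)\{b} → stopped
Trace ⟨aa⟩ through P, begin at {s0}:
  step 1 (a): {s0, s1}
  step 2 (a): {s0, s1}
  ✓ P
Trace ⟨aa⟩ through Q, begin at {t0}:
  step 1 (a): {t1}
  step 2 (a): no successor for Q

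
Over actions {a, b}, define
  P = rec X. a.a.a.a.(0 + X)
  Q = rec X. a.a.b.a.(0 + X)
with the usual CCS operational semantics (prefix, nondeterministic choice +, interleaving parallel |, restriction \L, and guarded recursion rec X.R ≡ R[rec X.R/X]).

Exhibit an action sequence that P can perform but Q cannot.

Reachable graph of P (5 states):
  m0 = rec X. a.a.a.a.(0 + X) ⊢ —a→ m1
  m1 = a.a.a.(0 + (rec X. a.a.a.a.(0 + X))) ⊢ —a→ m2
  m2 = a.a.(0 + (rec X. a.a.a.a.(0 + X))) ⊢ —a→ m3
  m3 = a.(0 + (rec X. a.a.a.a.(0 + X))) ⊢ —a→ m4
  m4 = 0 + (rec X. a.a.a.a.(0 + X)) ⊢ —a→ m1
Reachable graph of Q (5 states):
  n0 = rec X. a.a.b.a.(0 + X) ⊢ —a→ n1
  n1 = a.b.a.(0 + (rec X. a.a.b.a.(0 + X))) ⊢ —a→ n2
  n2 = b.a.(0 + (rec X. a.a.b.a.(0 + X))) ⊢ —b→ n3
  n3 = a.(0 + (rec X. a.a.b.a.(0 + X))) ⊢ —a→ n4
  n4 = 0 + (rec X. a.a.b.a.(0 + X)) ⊢ —a→ n1
Run σ = ⟨aaa⟩ on P: start {m0}
  [1] a ⇒ {m1}
  [2] a ⇒ {m2}
  [3] a ⇒ {m3}
  — P admits the full trace.
Run σ = ⟨aaa⟩ on Q: start {n0}
  [1] a ⇒ {n1}
  [2] a ⇒ {n2}
  [3] a ⇒ ∅ (Q stuck)

aaa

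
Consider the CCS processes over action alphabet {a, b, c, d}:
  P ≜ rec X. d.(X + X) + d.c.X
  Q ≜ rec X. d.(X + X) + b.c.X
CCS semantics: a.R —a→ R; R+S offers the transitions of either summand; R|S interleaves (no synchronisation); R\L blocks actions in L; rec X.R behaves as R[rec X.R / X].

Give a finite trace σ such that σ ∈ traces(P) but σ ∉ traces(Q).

Reachable graph of P (3 states):
  m0 = rec X. d.(X + X) + d.c.X ⊢ --d--▸ m1, --d--▸ m2
  m1 = (rec X. d.(X + X) + d.c.X) + (rec X. d.(X + X) + d.c.X) ⊢ --d--▸ m1, --d--▸ m2
  m2 = c.(rec X. d.(X + X) + d.c.X) ⊢ --c--▸ m0
Reachable graph of Q (3 states):
  n0 = rec X. d.(X + X) + b.c.X ⊢ --b--▸ n1, --d--▸ n2
  n1 = c.(rec X. d.(X + X) + b.c.X) ⊢ --c--▸ n0
  n2 = (rec X. d.(X + X) + b.c.X) + (rec X. d.(X + X) + b.c.X) ⊢ --b--▸ n1, --d--▸ n2
Trace ⟨dc⟩ through P, begin at {m0}:
  [1] d ⇒ {m1, m2}
  [2] c ⇒ {m0}
  P completes σ.
Trace ⟨dc⟩ through Q, begin at {n0}:
  [1] d ⇒ {n2}
  [2] c ⇒ ∅  — Q cannot continue

dc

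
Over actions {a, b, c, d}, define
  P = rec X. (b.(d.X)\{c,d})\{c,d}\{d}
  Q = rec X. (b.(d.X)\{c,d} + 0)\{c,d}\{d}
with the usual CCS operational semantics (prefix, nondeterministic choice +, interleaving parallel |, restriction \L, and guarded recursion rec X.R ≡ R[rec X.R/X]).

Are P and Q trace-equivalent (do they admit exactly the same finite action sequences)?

LTS(P): 2 reachable states
  p0 = rec X. (b.(d.X)\{c,d})\{c,d}\{d} :: —b→ p1
  p1 = (d.(rec X. (b.(d.X)\{c,d})\{c,d}\{d}))\{c,d}\{c,d}\{d} :: ·
LTS(Q): 2 reachable states
  q0 = rec X. (b.(d.X)\{c,d} + 0)\{c,d}\{d} :: —b→ q1
  q1 = (d.(rec X. (b.(d.X)\{c,d} + 0)\{c,d}\{d}))\{c,d}\{c,d}\{d} :: ·
Partition-refinement fixed point:
  B0 = {p0, q0}
  B1 = {p1, q1}
p0 ∈ B0, q0 ∈ B0 → same block
Bisimilar ⇒ trace-equivalent.

trace-equivalent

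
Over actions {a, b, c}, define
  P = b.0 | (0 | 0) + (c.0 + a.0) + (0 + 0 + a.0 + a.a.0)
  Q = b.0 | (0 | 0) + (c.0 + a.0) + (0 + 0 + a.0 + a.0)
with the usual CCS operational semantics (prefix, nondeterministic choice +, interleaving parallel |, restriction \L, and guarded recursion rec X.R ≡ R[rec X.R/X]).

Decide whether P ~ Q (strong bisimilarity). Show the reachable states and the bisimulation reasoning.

NO

LTS(P): 4 reachable states
  u0 = b.0 | (0 | 0) + (c.0 + a.0) + (0 + 0 + a.0 + a.a.0) has moves =a=> u1, =a=> u2, =b=> u3, =c=> u1
  u1 = 0 has moves ∅
  u2 = a.0 has moves =a=> u1
  u3 = 0 | (0 | 0) has moves ∅
LTS(Q): 3 reachable states
  v0 = b.0 | (0 | 0) + (c.0 + a.0) + (0 + 0 + a.0 + a.0) has moves =a=> v1, =b=> v2, =c=> v1
  v1 = 0 has moves ∅
  v2 = 0 | (0 | 0) has moves ∅
Partition-refinement fixed point:
  B0 = {u0}
  B1 = {u1, u3, v1, v2}
  B2 = {u2}
  B3 = {v0}
u0 ∈ B0, v0 ∈ B3 → different blocks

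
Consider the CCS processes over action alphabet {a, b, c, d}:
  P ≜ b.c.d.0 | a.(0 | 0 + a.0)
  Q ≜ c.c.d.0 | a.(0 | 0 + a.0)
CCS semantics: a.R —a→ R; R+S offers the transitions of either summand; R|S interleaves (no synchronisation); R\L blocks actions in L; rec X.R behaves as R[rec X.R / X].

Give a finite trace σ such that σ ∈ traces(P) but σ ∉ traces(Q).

LTS(P): 12 reachable states
  p0 = b.c.d.0 | a.(0 | 0 + a.0) → —a→ p1, —b→ p2
  p1 = b.c.d.0 | (0 | 0 + a.0) → —a→ p3, —b→ p4
  p2 = c.d.0 | a.(0 | 0 + a.0) → —a→ p4, —c→ p5
  p3 = b.c.d.0 | 0 → —b→ p6
  p4 = c.d.0 | (0 | 0 + a.0) → —a→ p6, —c→ p7
  p5 = d.0 | a.(0 | 0 + a.0) → —a→ p7, —d→ p8
  p6 = c.d.0 | 0 → —c→ p9
  p7 = d.0 | (0 | 0 + a.0) → —a→ p9, —d→ p10
  p8 = 0 | a.(0 | 0 + a.0) → —a→ p10
  p9 = d.0 | 0 → —d→ p11
  p10 = 0 | (0 | 0 + a.0) → —a→ p11
  p11 = 0 | 0 → deadlocked
LTS(Q): 12 reachable states
  q0 = c.c.d.0 | a.(0 | 0 + a.0) → —a→ q1, —c→ q2
  q1 = c.c.d.0 | (0 | 0 + a.0) → —a→ q3, —c→ q4
  q2 = c.d.0 | a.(0 | 0 + a.0) → —a→ q4, —c→ q5
  q3 = c.c.d.0 | 0 → —c→ q6
  q4 = c.d.0 | (0 | 0 + a.0) → —a→ q6, —c→ q7
  q5 = d.0 | a.(0 | 0 + a.0) → —a→ q7, —d→ q8
  q6 = c.d.0 | 0 → —c→ q9
  q7 = d.0 | (0 | 0 + a.0) → —a→ q9, —d→ q10
  q8 = 0 | a.(0 | 0 + a.0) → —a→ q10
  q9 = d.0 | 0 → —d→ q11
  q10 = 0 | (0 | 0 + a.0) → —a→ q11
  q11 = 0 | 0 → deadlocked
Run σ = ⟨b⟩ on P: start {p0}
  after b @ step 1: {p2}
  ✓ P
Run σ = ⟨b⟩ on Q: start {q0}
  after b @ step 1: ∅ (Q stuck)

b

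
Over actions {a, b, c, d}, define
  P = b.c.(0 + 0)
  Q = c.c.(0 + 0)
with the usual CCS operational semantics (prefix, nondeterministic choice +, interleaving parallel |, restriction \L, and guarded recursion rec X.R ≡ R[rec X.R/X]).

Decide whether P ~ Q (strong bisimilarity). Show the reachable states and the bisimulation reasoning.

not bisimilar

P's transition system — 3 states:
  m0 = b.c.(0 + 0) → -b-> m1
  m1 = c.(0 + 0) → -c-> m2
  m2 = 0 + 0 → stopped
Q's transition system — 3 states:
  n0 = c.c.(0 + 0) → -c-> n1
  n1 = c.(0 + 0) → -c-> n2
  n2 = 0 + 0 → stopped
Bisimilarity quotient blocks:
  B0 = {m0}
  B1 = {m1, n1}
  B2 = {m2, n2}
  B3 = {n0}
m0 ∈ B0, n0 ∈ B3 → different blocks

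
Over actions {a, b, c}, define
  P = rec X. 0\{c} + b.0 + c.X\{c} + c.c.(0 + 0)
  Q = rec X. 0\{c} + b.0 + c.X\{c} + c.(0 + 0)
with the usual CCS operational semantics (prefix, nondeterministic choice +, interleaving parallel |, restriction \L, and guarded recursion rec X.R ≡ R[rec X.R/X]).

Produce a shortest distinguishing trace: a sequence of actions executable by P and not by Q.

cc

LTS(P): 6 reachable states
  p0 = rec X. 0\{c} + b.0 + c.X\{c} + c.c.(0 + 0) :: —b→ p1, —c→ p2, —c→ p3
  p1 = 0 :: ∅
  p2 = (rec X. 0\{c} + b.0 + c.X\{c} + c.c.(0 + 0))\{c} :: —b→ p4
  p3 = c.(0 + 0) :: —c→ p5
  p4 = 0\{c} :: ∅
  p5 = 0 + 0 :: ∅
LTS(Q): 5 reachable states
  q0 = rec X. 0\{c} + b.0 + c.X\{c} + c.(0 + 0) :: —b→ q1, —c→ q2, —c→ q3
  q1 = 0 :: ∅
  q2 = (rec X. 0\{c} + b.0 + c.X\{c} + c.(0 + 0))\{c} :: —b→ q4
  q3 = 0 + 0 :: ∅
  q4 = 0\{c} :: ∅
Run σ = ⟨cc⟩ on P: start {p0}
  after c @ step 1: {p2, p3}
  after c @ step 2: {p5}
  ✓ P
Run σ = ⟨cc⟩ on Q: start {q0}
  after c @ step 1: {q2, q3}
  after c @ step 2: ∅ (Q stuck)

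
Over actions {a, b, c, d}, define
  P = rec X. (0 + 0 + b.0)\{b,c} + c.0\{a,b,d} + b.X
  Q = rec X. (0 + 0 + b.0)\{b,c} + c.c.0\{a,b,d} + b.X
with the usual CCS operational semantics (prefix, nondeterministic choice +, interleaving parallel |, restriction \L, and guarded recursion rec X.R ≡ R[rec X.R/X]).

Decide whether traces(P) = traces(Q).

NO — witness ⟨cc⟩

P's transition system — 2 states:
  p0 = rec X. (0 + 0 + b.0)\{b,c} + c.0\{a,b,d} + b.X has moves --b--▸ p0, --c--▸ p1
  p1 = 0\{a,b,d} has moves ∅
Q's transition system — 3 states:
  q0 = rec X. (0 + 0 + b.0)\{b,c} + c.c.0\{a,b,d} + b.X has moves --b--▸ q0, --c--▸ q1
  q1 = c.0\{a,b,d} has moves --c--▸ q2
  q2 = 0\{a,b,d} has moves ∅
Run σ = ⟨cc⟩ on Q: start {q0}
  step 1 (c): {q1}
  step 2 (c): {q2}
  — Q admits the full trace.
Run σ = ⟨cc⟩ on P: start {p0}
  step 1 (c): {p1}
  step 2 (c): ∅ (P stuck)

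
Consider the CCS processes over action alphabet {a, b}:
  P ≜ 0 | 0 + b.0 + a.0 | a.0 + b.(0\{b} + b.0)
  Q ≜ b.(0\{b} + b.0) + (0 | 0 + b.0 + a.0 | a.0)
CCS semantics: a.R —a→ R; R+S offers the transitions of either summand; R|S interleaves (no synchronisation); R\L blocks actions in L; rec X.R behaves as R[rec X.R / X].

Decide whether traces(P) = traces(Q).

LTS(P): 6 reachable states
  u0 = 0 | 0 + b.0 + a.0 | a.0 + b.(0\{b} + b.0) | =a=> u1, =a=> u2, =b=> u3, =b=> u4
  u1 = 0 | a.0 | =a=> u5
  u2 = a.0 | 0 | =a=> u5
  u3 = 0 | ∅
  u4 = 0\{b} + b.0 | =b=> u3
  u5 = 0 | 0 | ∅
LTS(Q): 6 reachable states
  v0 = b.(0\{b} + b.0) + (0 | 0 + b.0 + a.0 | a.0) | =a=> v1, =a=> v2, =b=> v3, =b=> v4
  v1 = 0 | a.0 | =a=> v5
  v2 = a.0 | 0 | =a=> v5
  v3 = 0 | ∅
  v4 = 0\{b} + b.0 | =b=> v3
  v5 = 0 | 0 | ∅
Bisimilarity quotient blocks:
  B0 = {u0, v0}
  B1 = {u4, v4}
  B2 = {u3, u5, v3, v5}
  B3 = {u1, u2, v1, v2}
u0 ∈ B0, v0 ∈ B0 → same block
Bisimilar ⇒ trace-equivalent.

YES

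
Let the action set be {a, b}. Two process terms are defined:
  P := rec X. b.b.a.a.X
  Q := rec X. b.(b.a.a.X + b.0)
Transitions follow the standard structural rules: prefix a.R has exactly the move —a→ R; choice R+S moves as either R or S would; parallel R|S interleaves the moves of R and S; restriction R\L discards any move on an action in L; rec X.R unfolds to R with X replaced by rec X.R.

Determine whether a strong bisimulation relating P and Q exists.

LTS(P): 4 reachable states
  p0 = rec X. b.b.a.a.X :: =b=> p1
  p1 = b.a.a.(rec X. b.b.a.a.X) :: =b=> p2
  p2 = a.a.(rec X. b.b.a.a.X) :: =a=> p3
  p3 = a.(rec X. b.b.a.a.X) :: =a=> p0
LTS(Q): 5 reachable states
  q0 = rec X. b.(b.a.a.X + b.0) :: =b=> q1
  q1 = b.a.a.(rec X. b.(b.a.a.X + b.0)) + b.0 :: =b=> q2, =b=> q3
  q2 = 0 :: (no moves)
  q3 = a.a.(rec X. b.(b.a.a.X + b.0)) :: =a=> q4
  q4 = a.(rec X. b.(b.a.a.X + b.0)) :: =a=> q0
Bisimilarity quotient blocks:
  B0 = {p0}
  B1 = {p1}
  B2 = {p2}
  B3 = {p3}
  B4 = {q0}
  B5 = {q1}
  B6 = {q3}
  B7 = {q4}
  B8 = {q2}
p0 ∈ B0, q0 ∈ B4 → different blocks

NO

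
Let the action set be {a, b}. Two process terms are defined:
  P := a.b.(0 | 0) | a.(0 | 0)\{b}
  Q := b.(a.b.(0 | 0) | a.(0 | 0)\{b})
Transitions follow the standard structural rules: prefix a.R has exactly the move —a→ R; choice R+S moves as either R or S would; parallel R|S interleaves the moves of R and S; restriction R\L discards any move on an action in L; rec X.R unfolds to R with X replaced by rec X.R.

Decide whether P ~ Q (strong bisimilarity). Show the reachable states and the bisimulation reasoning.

Reachable graph of P (6 states):
  p0 = a.b.(0 | 0) | a.(0 | 0)\{b} → =a=> p1, =a=> p2
  p1 = a.b.(0 | 0) | (0 | 0)\{b} → =a=> p3
  p2 = b.(0 | 0) | a.(0 | 0)\{b} → =a=> p3, =b=> p4
  p3 = b.(0 | 0) | (0 | 0)\{b} → =b=> p5
  p4 = 0 | 0 | a.(0 | 0)\{b} → =a=> p5
  p5 = 0 | 0 | (0 | 0)\{b} → (no moves)
Reachable graph of Q (7 states):
  q0 = b.(a.b.(0 | 0) | a.(0 | 0)\{b}) → =b=> q1
  q1 = a.b.(0 | 0) | a.(0 | 0)\{b} → =a=> q2, =a=> q3
  q2 = a.b.(0 | 0) | (0 | 0)\{b} → =a=> q4
  q3 = b.(0 | 0) | a.(0 | 0)\{b} → =a=> q4, =b=> q5
  q4 = b.(0 | 0) | (0 | 0)\{b} → =b=> q6
  q5 = 0 | 0 | a.(0 | 0)\{b} → =a=> q6
  q6 = 0 | 0 | (0 | 0)\{b} → (no moves)
Coarsest stable partition (strong bisimilarity classes):
  B0 = {p0, q1}
  B1 = {p2, q3}
  B2 = {p4, q5}
  B3 = {p5, q6}
  B4 = {p3, q4}
  B5 = {p1, q2}
  B6 = {q0}
p0 ∈ B0, q0 ∈ B6 → different blocks

NO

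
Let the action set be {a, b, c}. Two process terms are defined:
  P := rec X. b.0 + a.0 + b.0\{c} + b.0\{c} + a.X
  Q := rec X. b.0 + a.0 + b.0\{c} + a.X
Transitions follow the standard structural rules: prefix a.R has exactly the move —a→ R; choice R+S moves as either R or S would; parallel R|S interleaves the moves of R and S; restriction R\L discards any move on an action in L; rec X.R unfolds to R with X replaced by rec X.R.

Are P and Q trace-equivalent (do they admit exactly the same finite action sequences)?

Reachable graph of P (3 states):
  p0 = rec X. b.0 + a.0 + b.0\{c} + b.0\{c} + a.X has moves --a--▸ p0, --a--▸ p1, --b--▸ p1, --b--▸ p2
  p1 = 0 has moves deadlocked
  p2 = 0\{c} has moves deadlocked
Reachable graph of Q (3 states):
  q0 = rec X. b.0 + a.0 + b.0\{c} + a.X has moves --a--▸ q0, --a--▸ q1, --b--▸ q1, --b--▸ q2
  q1 = 0 has moves deadlocked
  q2 = 0\{c} has moves deadlocked
Coarsest stable partition (strong bisimilarity classes):
  B0 = {p0, q0}
  B1 = {p1, p2, q1, q2}
p0 ∈ B0, q0 ∈ B0 → same block
Bisimilar ⇒ trace-equivalent.

YES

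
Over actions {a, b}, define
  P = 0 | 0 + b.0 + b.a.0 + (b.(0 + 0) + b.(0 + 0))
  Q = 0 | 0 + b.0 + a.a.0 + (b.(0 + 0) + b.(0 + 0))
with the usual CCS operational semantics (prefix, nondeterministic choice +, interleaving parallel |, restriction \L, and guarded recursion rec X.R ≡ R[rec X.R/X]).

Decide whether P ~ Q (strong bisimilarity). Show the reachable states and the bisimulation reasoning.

P's transition system — 4 states:
  u0 = 0 | 0 + b.0 + b.a.0 + (b.(0 + 0) + b.(0 + 0)) | ··b··> u1, ··b··> u2, ··b··> u3
  u1 = 0 | ·
  u2 = 0 + 0 | ·
  u3 = a.0 | ··a··> u1
Q's transition system — 4 states:
  v0 = 0 | 0 + b.0 + a.a.0 + (b.(0 + 0) + b.(0 + 0)) | ··a··> v1, ··b··> v2, ··b··> v3
  v1 = a.0 | ··a··> v2
  v2 = 0 | ·
  v3 = 0 + 0 | ·
Partition-refinement fixed point:
  B0 = {u0}
  B1 = {u3, v1}
  B2 = {u1, u2, v2, v3}
  B3 = {v0}
u0 ∈ B0, v0 ∈ B3 → different blocks

P ≁ Q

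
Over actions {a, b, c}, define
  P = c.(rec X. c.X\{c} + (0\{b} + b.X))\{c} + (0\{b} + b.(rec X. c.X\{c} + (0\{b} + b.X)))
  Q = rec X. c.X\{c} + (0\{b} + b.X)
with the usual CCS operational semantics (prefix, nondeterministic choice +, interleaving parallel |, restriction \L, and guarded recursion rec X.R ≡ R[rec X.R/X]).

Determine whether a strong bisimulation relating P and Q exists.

YES

P's transition system — 3 states:
  m0 = c.(rec X. c.X\{c} + (0\{b} + b.X))\{c} + (0\{b} + b.(rec X. c.X\{c} + (0\{b} + b.X))) | -b-> m1, -c-> m2
  m1 = rec X. c.X\{c} + (0\{b} + b.X) | -b-> m1, -c-> m2
  m2 = (rec X. c.X\{c} + (0\{b} + b.X))\{c} | -b-> m2
Q's transition system — 2 states:
  n0 = rec X. c.X\{c} + (0\{b} + b.X) | -b-> n0, -c-> n1
  n1 = (rec X. c.X\{c} + (0\{b} + b.X))\{c} | -b-> n1
Partition-refinement fixed point:
  B0 = {m0, m1, n0}
  B1 = {m2, n1}
m0 ∈ B0, n0 ∈ B0 → same block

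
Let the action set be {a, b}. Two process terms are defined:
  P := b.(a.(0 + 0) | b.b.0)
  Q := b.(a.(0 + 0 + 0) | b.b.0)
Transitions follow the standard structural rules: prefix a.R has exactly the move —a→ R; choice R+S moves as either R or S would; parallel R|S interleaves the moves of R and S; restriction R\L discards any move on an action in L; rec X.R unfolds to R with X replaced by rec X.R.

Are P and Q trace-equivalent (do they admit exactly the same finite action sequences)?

traces(P) = traces(Q)

LTS(P): 7 reachable states
  m0 = b.(a.(0 + 0) | b.b.0) :: --b--▸ m1
  m1 = a.(0 + 0) | b.b.0 :: --a--▸ m2, --b--▸ m3
  m2 = (0 + 0) | b.b.0 :: --b--▸ m4
  m3 = a.(0 + 0) | b.0 :: --a--▸ m4, --b--▸ m5
  m4 = (0 + 0) | b.0 :: --b--▸ m6
  m5 = a.(0 + 0) | 0 :: --a--▸ m6
  m6 = (0 + 0) | 0 :: deadlocked
LTS(Q): 7 reachable states
  n0 = b.(a.(0 + 0 + 0) | b.b.0) :: --b--▸ n1
  n1 = a.(0 + 0 + 0) | b.b.0 :: --a--▸ n2, --b--▸ n3
  n2 = (0 + 0 + 0) | b.b.0 :: --b--▸ n4
  n3 = a.(0 + 0 + 0) | b.0 :: --a--▸ n4, --b--▸ n5
  n4 = (0 + 0 + 0) | b.0 :: --b--▸ n6
  n5 = a.(0 + 0 + 0) | 0 :: --a--▸ n6
  n6 = (0 + 0 + 0) | 0 :: deadlocked
Partition-refinement fixed point:
  B0 = {m0, n0}
  B1 = {m1, n1}
  B2 = {m2, n2}
  B3 = {m4, n4}
  B4 = {m6, n6}
  B5 = {m3, n3}
  B6 = {m5, n5}
m0 ∈ B0, n0 ∈ B0 → same block
Bisimilar ⇒ trace-equivalent.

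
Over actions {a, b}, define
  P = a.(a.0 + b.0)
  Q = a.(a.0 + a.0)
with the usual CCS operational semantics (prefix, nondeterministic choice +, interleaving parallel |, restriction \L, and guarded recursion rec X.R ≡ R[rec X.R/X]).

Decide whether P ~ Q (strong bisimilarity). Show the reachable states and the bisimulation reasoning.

LTS(P): 3 reachable states
  u0 = a.(a.0 + b.0) has moves ··a··> u1
  u1 = a.0 + b.0 has moves ··a··> u2, ··b··> u2
  u2 = 0 has moves ·
LTS(Q): 3 reachable states
  v0 = a.(a.0 + a.0) has moves ··a··> v1
  v1 = a.0 + a.0 has moves ··a··> v2
  v2 = 0 has moves ·
Coarsest stable partition (strong bisimilarity classes):
  B0 = {u0}
  B1 = {u1}
  B2 = {u2, v2}
  B3 = {v0}
  B4 = {v1}
u0 ∈ B0, v0 ∈ B3 → different blocks

NO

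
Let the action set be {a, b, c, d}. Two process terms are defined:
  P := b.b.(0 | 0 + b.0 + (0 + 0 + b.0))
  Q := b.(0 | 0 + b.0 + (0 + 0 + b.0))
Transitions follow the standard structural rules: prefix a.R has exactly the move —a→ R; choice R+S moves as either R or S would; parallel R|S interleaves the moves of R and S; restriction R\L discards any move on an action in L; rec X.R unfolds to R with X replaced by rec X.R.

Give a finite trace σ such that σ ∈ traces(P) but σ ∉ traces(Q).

P's transition system — 4 states:
  u0 = b.b.(0 | 0 + b.0 + (0 + 0 + b.0)) has moves =b=> u1
  u1 = b.(0 | 0 + b.0 + (0 + 0 + b.0)) has moves =b=> u2
  u2 = 0 | 0 + b.0 + (0 + 0 + b.0) has moves =b=> u3
  u3 = 0 has moves ·
Q's transition system — 3 states:
  v0 = b.(0 | 0 + b.0 + (0 + 0 + b.0)) has moves =b=> v1
  v1 = 0 | 0 + b.0 + (0 + 0 + b.0) has moves =b=> v2
  v2 = 0 has moves ·
Trace ⟨bbb⟩ through P, begin at {u0}:
  after b @ step 1: {u1}
  after b @ step 2: {u2}
  after b @ step 3: {u3}
  P completes σ.
Trace ⟨bbb⟩ through Q, begin at {v0}:
  after b @ step 1: {v1}
  after b @ step 2: {v2}
  after b @ step 3: no successor for Q

bbb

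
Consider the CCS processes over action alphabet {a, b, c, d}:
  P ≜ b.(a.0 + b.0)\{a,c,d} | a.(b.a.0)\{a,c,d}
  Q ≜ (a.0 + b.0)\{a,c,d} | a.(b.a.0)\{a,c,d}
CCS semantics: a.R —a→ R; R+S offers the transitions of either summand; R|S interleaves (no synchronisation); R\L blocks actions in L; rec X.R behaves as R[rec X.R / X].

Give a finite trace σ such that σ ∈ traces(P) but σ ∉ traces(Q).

bb

Reachable graph of P (9 states):
  s0 = b.(a.0 + b.0)\{a,c,d} | a.(b.a.0)\{a,c,d} → ··a··> s1, ··b··> s2
  s1 = b.(a.0 + b.0)\{a,c,d} | (b.a.0)\{a,c,d} → ··b··> s3, ··b··> s4
  s2 = (a.0 + b.0)\{a,c,d} | a.(b.a.0)\{a,c,d} → ··a··> s3, ··b··> s5
  s3 = (a.0 + b.0)\{a,c,d} | (b.a.0)\{a,c,d} → ··b··> s6, ··b··> s7
  s4 = b.(a.0 + b.0)\{a,c,d} | (a.0)\{a,c,d} → ··b··> s6
  s5 = 0\{a,c,d} | a.(b.a.0)\{a,c,d} → ··a··> s7
  s6 = (a.0 + b.0)\{a,c,d} | (a.0)\{a,c,d} → ··b··> s8
  s7 = 0\{a,c,d} | (b.a.0)\{a,c,d} → ··b··> s8
  s8 = 0\{a,c,d} | (a.0)\{a,c,d} → deadlocked
Reachable graph of Q (6 states):
  t0 = (a.0 + b.0)\{a,c,d} | a.(b.a.0)\{a,c,d} → ··a··> t1, ··b··> t2
  t1 = (a.0 + b.0)\{a,c,d} | (b.a.0)\{a,c,d} → ··b··> t3, ··b··> t4
  t2 = 0\{a,c,d} | a.(b.a.0)\{a,c,d} → ··a··> t4
  t3 = (a.0 + b.0)\{a,c,d} | (a.0)\{a,c,d} → ··b··> t5
  t4 = 0\{a,c,d} | (b.a.0)\{a,c,d} → ··b··> t5
  t5 = 0\{a,c,d} | (a.0)\{a,c,d} → deadlocked
Trace ⟨bb⟩ through P, begin at {s0}:
  step 1 (b): {s2}
  step 2 (b): {s5}
  ✓ P
Trace ⟨bb⟩ through Q, begin at {t0}:
  step 1 (b): {t2}
  step 2 (b): no successor for Q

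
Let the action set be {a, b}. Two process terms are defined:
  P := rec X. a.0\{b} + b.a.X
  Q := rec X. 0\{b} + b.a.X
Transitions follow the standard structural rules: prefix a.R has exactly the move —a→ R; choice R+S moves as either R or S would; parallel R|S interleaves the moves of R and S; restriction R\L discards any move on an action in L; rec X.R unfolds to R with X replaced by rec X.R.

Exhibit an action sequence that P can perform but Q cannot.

a

P's transition system — 3 states:
  p0 = rec X. a.0\{b} + b.a.X :: -a-> p1, -b-> p2
  p1 = 0\{b} :: deadlocked
  p2 = a.(rec X. a.0\{b} + b.a.X) :: -a-> p0
Q's transition system — 2 states:
  q0 = rec X. 0\{b} + b.a.X :: -b-> q1
  q1 = a.(rec X. 0\{b} + b.a.X) :: -a-> q0
Run σ = ⟨a⟩ on P: start {p0}
  step 1 (a): {p1}
  — P admits the full trace.
Run σ = ⟨a⟩ on Q: start {q0}
  step 1 (a): ∅ (Q stuck)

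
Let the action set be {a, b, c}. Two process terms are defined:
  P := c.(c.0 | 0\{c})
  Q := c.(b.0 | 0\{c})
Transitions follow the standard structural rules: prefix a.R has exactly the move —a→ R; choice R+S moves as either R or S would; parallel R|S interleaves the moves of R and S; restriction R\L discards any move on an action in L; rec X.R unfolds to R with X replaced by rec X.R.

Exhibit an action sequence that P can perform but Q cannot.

LTS(P): 3 reachable states
  m0 = c.(c.0 | 0\{c}) :: --c--▸ m1
  m1 = c.0 | 0\{c} :: --c--▸ m2
  m2 = 0 | 0\{c} :: stopped
LTS(Q): 3 reachable states
  n0 = c.(b.0 | 0\{c}) :: --c--▸ n1
  n1 = b.0 | 0\{c} :: --b--▸ n2
  n2 = 0 | 0\{c} :: stopped
Run σ = ⟨cc⟩ on P: start {m0}
  step 1 (c): {m1}
  step 2 (c): {m2}
  — P admits the full trace.
Run σ = ⟨cc⟩ on Q: start {n0}
  step 1 (c): {n1}
  step 2 (c): ∅ (Q stuck)

cc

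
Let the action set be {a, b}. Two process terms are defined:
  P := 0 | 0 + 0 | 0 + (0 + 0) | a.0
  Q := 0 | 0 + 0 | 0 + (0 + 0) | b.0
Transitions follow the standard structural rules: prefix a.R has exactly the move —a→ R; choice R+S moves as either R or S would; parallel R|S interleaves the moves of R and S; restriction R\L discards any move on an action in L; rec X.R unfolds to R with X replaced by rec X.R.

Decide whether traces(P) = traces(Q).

Reachable graph of P (2 states):
  u0 = 0 | 0 + 0 | 0 + (0 + 0) | a.0 | --a--▸ u1
  u1 = (0 + 0) | 0 | deadlocked
Reachable graph of Q (2 states):
  v0 = 0 | 0 + 0 | 0 + (0 + 0) | b.0 | --b--▸ v1
  v1 = (0 + 0) | 0 | deadlocked
Run σ = ⟨a⟩ on P: start {u0}
  after a @ step 1: {u1}
  — P admits the full trace.
Run σ = ⟨a⟩ on Q: start {v0}
  after a @ step 1: ∅ (Q stuck)

NO — witness ⟨a⟩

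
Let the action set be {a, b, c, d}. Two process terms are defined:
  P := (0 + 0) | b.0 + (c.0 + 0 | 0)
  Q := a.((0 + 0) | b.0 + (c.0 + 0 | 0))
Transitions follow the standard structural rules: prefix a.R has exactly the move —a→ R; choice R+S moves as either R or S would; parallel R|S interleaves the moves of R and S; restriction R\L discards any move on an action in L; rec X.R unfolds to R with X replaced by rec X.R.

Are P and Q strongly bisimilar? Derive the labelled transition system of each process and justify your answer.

LTS(P): 3 reachable states
  s0 = (0 + 0) | b.0 + (c.0 + 0 | 0) :: --b--▸ s1, --c--▸ s2
  s1 = (0 + 0) | 0 :: stopped
  s2 = 0 :: stopped
LTS(Q): 4 reachable states
  t0 = a.((0 + 0) | b.0 + (c.0 + 0 | 0)) :: --a--▸ t1
  t1 = (0 + 0) | b.0 + (c.0 + 0 | 0) :: --b--▸ t2, --c--▸ t3
  t2 = (0 + 0) | 0 :: stopped
  t3 = 0 :: stopped
Partition-refinement fixed point:
  B0 = {s0, t1}
  B1 = {s1, s2, t2, t3}
  B2 = {t0}
s0 ∈ B0, t0 ∈ B2 → different blocks

NO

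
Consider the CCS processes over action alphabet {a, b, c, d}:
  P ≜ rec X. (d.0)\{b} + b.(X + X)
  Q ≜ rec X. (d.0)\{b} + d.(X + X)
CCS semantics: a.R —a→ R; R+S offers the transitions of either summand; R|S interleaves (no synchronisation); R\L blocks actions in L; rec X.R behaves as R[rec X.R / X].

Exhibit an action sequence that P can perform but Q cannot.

Reachable graph of P (3 states):
  s0 = rec X. (d.0)\{b} + b.(X + X) :: =b=> s1, =d=> s2
  s1 = (rec X. (d.0)\{b} + b.(X + X)) + (rec X. (d.0)\{b} + b.(X + X)) :: =b=> s1, =d=> s2
  s2 = 0\{b} :: stopped
Reachable graph of Q (3 states):
  t0 = rec X. (d.0)\{b} + d.(X + X) :: =d=> t1, =d=> t2
  t1 = (rec X. (d.0)\{b} + d.(X + X)) + (rec X. (d.0)\{b} + d.(X + X)) :: =d=> t1, =d=> t2
  t2 = 0\{b} :: stopped
Run σ = ⟨b⟩ on P: start {s0}
  step 1 (b): {s1}
  — P admits the full trace.
Run σ = ⟨b⟩ on Q: start {t0}
  step 1 (b): ∅ (Q stuck)

b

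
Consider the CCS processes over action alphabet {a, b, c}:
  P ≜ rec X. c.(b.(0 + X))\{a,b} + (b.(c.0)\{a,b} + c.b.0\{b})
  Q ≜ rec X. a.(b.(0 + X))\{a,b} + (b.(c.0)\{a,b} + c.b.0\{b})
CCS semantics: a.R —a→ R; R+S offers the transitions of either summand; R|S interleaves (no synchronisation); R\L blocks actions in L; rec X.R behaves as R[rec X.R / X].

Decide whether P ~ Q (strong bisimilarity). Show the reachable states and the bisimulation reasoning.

Reachable graph of P (6 states):
  p0 = rec X. c.(b.(0 + X))\{a,b} + (b.(c.0)\{a,b} + c.b.0\{b}) ⊢ —b→ p1, —c→ p2, —c→ p3
  p1 = (c.0)\{a,b} ⊢ —c→ p4
  p2 = (b.(0 + (rec X. c.(b.(0 + X))\{a,b} + (b.(c.0)\{a,b} + c.b.0\{b}))))\{a,b} ⊢ (no moves)
  p3 = b.0\{b} ⊢ —b→ p5
  p4 = 0\{a,b} ⊢ (no moves)
  p5 = 0\{b} ⊢ (no moves)
Reachable graph of Q (6 states):
  q0 = rec X. a.(b.(0 + X))\{a,b} + (b.(c.0)\{a,b} + c.b.0\{b}) ⊢ —a→ q1, —b→ q2, —c→ q3
  q1 = (b.(0 + (rec X. a.(b.(0 + X))\{a,b} + (b.(c.0)\{a,b} + c.b.0\{b}))))\{a,b} ⊢ (no moves)
  q2 = (c.0)\{a,b} ⊢ —c→ q4
  q3 = b.0\{b} ⊢ —b→ q5
  q4 = 0\{a,b} ⊢ (no moves)
  q5 = 0\{b} ⊢ (no moves)
Bisimilarity quotient blocks:
  B0 = {p0}
  B1 = {p2, p4, p5, q1, q4, q5}
  B2 = {p1, q2}
  B3 = {p3, q3}
  B4 = {q0}
p0 ∈ B0, q0 ∈ B4 → different blocks

P ≁ Q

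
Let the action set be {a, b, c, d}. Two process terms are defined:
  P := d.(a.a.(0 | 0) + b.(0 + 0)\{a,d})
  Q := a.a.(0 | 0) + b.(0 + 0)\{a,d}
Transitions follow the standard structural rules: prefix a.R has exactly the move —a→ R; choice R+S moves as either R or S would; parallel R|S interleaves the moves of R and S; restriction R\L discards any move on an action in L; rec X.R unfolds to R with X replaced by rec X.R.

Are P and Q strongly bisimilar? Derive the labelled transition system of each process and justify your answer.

Reachable graph of P (5 states):
  p0 = d.(a.a.(0 | 0) + b.(0 + 0)\{a,d}) has moves --d--▸ p1
  p1 = a.a.(0 | 0) + b.(0 + 0)\{a,d} has moves --a--▸ p2, --b--▸ p3
  p2 = a.(0 | 0) has moves --a--▸ p4
  p3 = (0 + 0)\{a,d} has moves ∅
  p4 = 0 | 0 has moves ∅
Reachable graph of Q (4 states):
  q0 = a.a.(0 | 0) + b.(0 + 0)\{a,d} has moves --a--▸ q1, --b--▸ q2
  q1 = a.(0 | 0) has moves --a--▸ q3
  q2 = (0 + 0)\{a,d} has moves ∅
  q3 = 0 | 0 has moves ∅
Coarsest stable partition (strong bisimilarity classes):
  B0 = {p0}
  B1 = {p1, q0}
  B2 = {p2, q1}
  B3 = {p3, p4, q2, q3}
p0 ∈ B0, q0 ∈ B1 → different blocks

not bisimilar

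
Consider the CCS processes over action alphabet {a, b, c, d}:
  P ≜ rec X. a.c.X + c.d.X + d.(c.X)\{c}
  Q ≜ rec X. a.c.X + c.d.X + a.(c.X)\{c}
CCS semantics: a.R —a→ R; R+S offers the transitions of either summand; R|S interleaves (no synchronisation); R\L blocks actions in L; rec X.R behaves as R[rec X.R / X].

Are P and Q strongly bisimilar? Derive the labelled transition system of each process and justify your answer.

Reachable graph of P (4 states):
  u0 = rec X. a.c.X + c.d.X + d.(c.X)\{c} has moves ··a··> u1, ··c··> u2, ··d··> u3
  u1 = c.(rec X. a.c.X + c.d.X + d.(c.X)\{c}) has moves ··c··> u0
  u2 = d.(rec X. a.c.X + c.d.X + d.(c.X)\{c}) has moves ··d··> u0
  u3 = (c.(rec X. a.c.X + c.d.X + d.(c.X)\{c}))\{c} has moves ·
Reachable graph of Q (4 states):
  v0 = rec X. a.c.X + c.d.X + a.(c.X)\{c} has moves ··a··> v1, ··a··> v2, ··c··> v3
  v1 = (c.(rec X. a.c.X + c.d.X + a.(c.X)\{c}))\{c} has moves ·
  v2 = c.(rec X. a.c.X + c.d.X + a.(c.X)\{c}) has moves ··c··> v0
  v3 = d.(rec X. a.c.X + c.d.X + a.(c.X)\{c}) has moves ··d··> v0
Coarsest stable partition (strong bisimilarity classes):
  B0 = {u0}
  B1 = {u3, v1}
  B2 = {u2}
  B3 = {u1}
  B4 = {v0}
  B5 = {v3}
  B6 = {v2}
u0 ∈ B0, v0 ∈ B4 → different blocks

NO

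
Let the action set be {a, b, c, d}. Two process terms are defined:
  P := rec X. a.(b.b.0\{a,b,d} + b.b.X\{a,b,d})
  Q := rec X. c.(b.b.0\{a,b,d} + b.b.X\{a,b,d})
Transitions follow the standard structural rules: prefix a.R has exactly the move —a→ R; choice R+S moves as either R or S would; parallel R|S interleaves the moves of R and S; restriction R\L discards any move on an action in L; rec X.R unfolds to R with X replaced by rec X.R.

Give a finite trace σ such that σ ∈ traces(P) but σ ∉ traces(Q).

a

P's transition system — 6 states:
  u0 = rec X. a.(b.b.0\{a,b,d} + b.b.X\{a,b,d}) has moves -a-> u1
  u1 = b.b.0\{a,b,d} + b.b.(rec X. a.(b.b.0\{a,b,d} + b.b.X\{a,b,d}))\{a,b,d} has moves -b-> u2, -b-> u3
  u2 = b.(rec X. a.(b.b.0\{a,b,d} + b.b.X\{a,b,d}))\{a,b,d} has moves -b-> u4
  u3 = b.0\{a,b,d} has moves -b-> u5
  u4 = (rec X. a.(b.b.0\{a,b,d} + b.b.X\{a,b,d}))\{a,b,d} has moves deadlocked
  u5 = 0\{a,b,d} has moves deadlocked
Q's transition system — 7 states:
  v0 = rec X. c.(b.b.0\{a,b,d} + b.b.X\{a,b,d}) has moves -c-> v1
  v1 = b.b.0\{a,b,d} + b.b.(rec X. c.(b.b.0\{a,b,d} + b.b.X\{a,b,d}))\{a,b,d} has moves -b-> v2, -b-> v3
  v2 = b.(rec X. c.(b.b.0\{a,b,d} + b.b.X\{a,b,d}))\{a,b,d} has moves -b-> v4
  v3 = b.0\{a,b,d} has moves -b-> v5
  v4 = (rec X. c.(b.b.0\{a,b,d} + b.b.X\{a,b,d}))\{a,b,d} has moves -c-> v6
  v5 = 0\{a,b,d} has moves deadlocked
  v6 = (b.b.0\{a,b,d} + b.b.(rec X. c.(b.b.0\{a,b,d} + b.b.X\{a,b,d}))\{a,b,d})\{a,b,d} has moves deadlocked
Executing a from P (initial set {u0}):
  after a @ step 1: {u1}
  ✓ P
Executing a from Q (initial set {v0}):
  after a @ step 1: ∅ (Q stuck)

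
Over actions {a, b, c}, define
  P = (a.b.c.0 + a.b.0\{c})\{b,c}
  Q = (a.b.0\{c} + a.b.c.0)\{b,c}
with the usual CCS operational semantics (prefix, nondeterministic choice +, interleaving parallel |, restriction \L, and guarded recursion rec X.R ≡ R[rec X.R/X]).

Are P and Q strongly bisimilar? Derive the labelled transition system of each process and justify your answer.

YES

Reachable graph of P (3 states):
  m0 = (a.b.c.0 + a.b.0\{c})\{b,c} ⊢ --a--▸ m1, --a--▸ m2
  m1 = (b.0\{c})\{b,c} ⊢ stopped
  m2 = (b.c.0)\{b,c} ⊢ stopped
Reachable graph of Q (3 states):
  n0 = (a.b.0\{c} + a.b.c.0)\{b,c} ⊢ --a--▸ n1, --a--▸ n2
  n1 = (b.0\{c})\{b,c} ⊢ stopped
  n2 = (b.c.0)\{b,c} ⊢ stopped
Coarsest stable partition (strong bisimilarity classes):
  B0 = {m0, n0}
  B1 = {m1, m2, n1, n2}
m0 ∈ B0, n0 ∈ B0 → same block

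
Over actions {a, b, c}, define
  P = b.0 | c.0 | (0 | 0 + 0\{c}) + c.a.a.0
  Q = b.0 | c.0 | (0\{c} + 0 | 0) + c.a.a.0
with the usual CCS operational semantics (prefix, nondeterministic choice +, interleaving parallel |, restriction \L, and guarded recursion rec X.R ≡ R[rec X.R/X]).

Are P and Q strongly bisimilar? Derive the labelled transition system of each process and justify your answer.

Reachable graph of P (7 states):
  s0 = b.0 | c.0 | (0 | 0 + 0\{c}) + c.a.a.0 has moves ··b··> s1, ··c··> s2, ··c··> s3
  s1 = 0 | c.0 | (0 | 0 + 0\{c}) has moves ··c··> s4
  s2 = a.a.0 has moves ··a··> s5
  s3 = b.0 | 0 | (0 | 0 + 0\{c}) has moves ··b··> s4
  s4 = 0 | 0 | (0 | 0 + 0\{c}) has moves (no moves)
  s5 = a.0 has moves ··a··> s6
  s6 = 0 has moves (no moves)
Reachable graph of Q (7 states):
  t0 = b.0 | c.0 | (0\{c} + 0 | 0) + c.a.a.0 has moves ··b··> t1, ··c··> t2, ··c··> t3
  t1 = 0 | c.0 | (0\{c} + 0 | 0) has moves ··c··> t4
  t2 = a.a.0 has moves ··a··> t5
  t3 = b.0 | 0 | (0\{c} + 0 | 0) has moves ··b··> t4
  t4 = 0 | 0 | (0\{c} + 0 | 0) has moves (no moves)
  t5 = a.0 has moves ··a··> t6
  t6 = 0 has moves (no moves)
Bisimilarity quotient blocks:
  B0 = {s0, t0}
  B1 = {s1, t1}
  B2 = {s4, s6, t4, t6}
  B3 = {s3, t3}
  B4 = {s2, t2}
  B5 = {s5, t5}
s0 ∈ B0, t0 ∈ B0 → same block

bisimilar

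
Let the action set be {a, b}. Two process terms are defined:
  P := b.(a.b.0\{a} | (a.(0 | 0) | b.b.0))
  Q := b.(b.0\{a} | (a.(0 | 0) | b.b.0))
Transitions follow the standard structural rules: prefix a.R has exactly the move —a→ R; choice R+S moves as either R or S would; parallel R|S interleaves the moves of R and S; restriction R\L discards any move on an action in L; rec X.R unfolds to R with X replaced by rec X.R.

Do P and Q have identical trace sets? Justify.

P's transition system — 19 states:
  m0 = b.(a.b.0\{a} | (a.(0 | 0) | b.b.0)) → —b→ m1
  m1 = a.b.0\{a} | (a.(0 | 0) | b.b.0) → —a→ m2, —a→ m3, —b→ m4
  m2 = a.b.0\{a} | (0 | 0 | b.b.0) → —a→ m5, —b→ m6
  m3 = b.0\{a} | (a.(0 | 0) | b.b.0) → —a→ m5, —b→ m7, —b→ m8
  m4 = a.b.0\{a} | (a.(0 | 0) | b.0) → —a→ m6, —a→ m8, —b→ m9
  m5 = b.0\{a} | (0 | 0 | b.b.0) → —b→ m10, —b→ m11
  m6 = a.b.0\{a} | (0 | 0 | b.0) → —a→ m11, —b→ m12
  m7 = 0\{a} | (a.(0 | 0) | b.b.0) → —a→ m10, —b→ m13
  m8 = b.0\{a} | (a.(0 | 0) | b.0) → —a→ m11, —b→ m13, —b→ m14
  m9 = a.b.0\{a} | (a.(0 | 0) | 0) → —a→ m12, —a→ m14
  m10 = 0\{a} | (0 | 0 | b.b.0) → —b→ m15
  m11 = b.0\{a} | (0 | 0 | b.0) → —b→ m15, —b→ m16
  m12 = a.b.0\{a} | (0 | 0 | 0) → —a→ m16
  m13 = 0\{a} | (a.(0 | 0) | b.0) → —a→ m15, —b→ m17
  m14 = b.0\{a} | (a.(0 | 0) | 0) → —a→ m16, —b→ m17
  m15 = 0\{a} | (0 | 0 | b.0) → —b→ m18
  m16 = b.0\{a} | (0 | 0 | 0) → —b→ m18
  m17 = 0\{a} | (a.(0 | 0) | 0) → —a→ m18
  m18 = 0\{a} | (0 | 0 | 0) → deadlocked
Q's transition system — 13 states:
  n0 = b.(b.0\{a} | (a.(0 | 0) | b.b.0)) → —b→ n1
  n1 = b.0\{a} | (a.(0 | 0) | b.b.0) → —a→ n2, —b→ n3, —b→ n4
  n2 = b.0\{a} | (0 | 0 | b.b.0) → —b→ n5, —b→ n6
  n3 = 0\{a} | (a.(0 | 0) | b.b.0) → —a→ n5, —b→ n7
  n4 = b.0\{a} | (a.(0 | 0) | b.0) → —a→ n6, —b→ n7, —b→ n8
  n5 = 0\{a} | (0 | 0 | b.b.0) → —b→ n9
  n6 = b.0\{a} | (0 | 0 | b.0) → —b→ n10, —b→ n9
  n7 = 0\{a} | (a.(0 | 0) | b.0) → —a→ n9, —b→ n11
  n8 = b.0\{a} | (a.(0 | 0) | 0) → —a→ n10, —b→ n11
  n9 = 0\{a} | (0 | 0 | b.0) → —b→ n12
  n10 = b.0\{a} | (0 | 0 | 0) → —b→ n12
  n11 = 0\{a} | (a.(0 | 0) | 0) → —a→ n12
  n12 = 0\{a} | (0 | 0 | 0) → deadlocked
Executing baa from P (initial set {m0}):
  step 1 (b): {m1}
  step 2 (a): {m2, m3}
  step 3 (a): {m5}
  — P admits the full trace.
Executing baa from Q (initial set {n0}):
  step 1 (b): {n1}
  step 2 (a): {n2}
  step 3 (a): ∅ (Q stuck)

trace-distinct — witness ⟨baa⟩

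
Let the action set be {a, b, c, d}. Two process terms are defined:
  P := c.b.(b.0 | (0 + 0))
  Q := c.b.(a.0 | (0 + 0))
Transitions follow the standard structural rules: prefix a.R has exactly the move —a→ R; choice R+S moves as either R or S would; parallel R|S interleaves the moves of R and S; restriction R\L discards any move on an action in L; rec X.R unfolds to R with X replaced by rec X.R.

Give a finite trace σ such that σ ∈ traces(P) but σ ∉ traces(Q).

LTS(P): 4 reachable states
  s0 = c.b.(b.0 | (0 + 0)) → --c--▸ s1
  s1 = b.(b.0 | (0 + 0)) → --b--▸ s2
  s2 = b.0 | (0 + 0) → --b--▸ s3
  s3 = 0 | (0 + 0) → stopped
LTS(Q): 4 reachable states
  t0 = c.b.(a.0 | (0 + 0)) → --c--▸ t1
  t1 = b.(a.0 | (0 + 0)) → --b--▸ t2
  t2 = a.0 | (0 + 0) → --a--▸ t3
  t3 = 0 | (0 + 0) → stopped
Run σ = ⟨cbb⟩ on P: start {s0}
  [1] c ⇒ {s1}
  [2] b ⇒ {s2}
  [3] b ⇒ {s3}
  ✓ P
Run σ = ⟨cbb⟩ on Q: start {t0}
  [1] c ⇒ {t1}
  [2] b ⇒ {t2}
  [3] b ⇒ no successor for Q

cbb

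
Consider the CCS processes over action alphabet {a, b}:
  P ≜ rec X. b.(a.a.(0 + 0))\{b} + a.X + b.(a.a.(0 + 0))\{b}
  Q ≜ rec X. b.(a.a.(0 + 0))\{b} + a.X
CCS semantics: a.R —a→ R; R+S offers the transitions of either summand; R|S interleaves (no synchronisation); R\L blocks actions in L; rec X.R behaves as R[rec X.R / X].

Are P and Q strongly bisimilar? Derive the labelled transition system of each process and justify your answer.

LTS(P): 4 reachable states
  m0 = rec X. b.(a.a.(0 + 0))\{b} + a.X + b.(a.a.(0 + 0))\{b} | ··a··> m0, ··b··> m1
  m1 = (a.a.(0 + 0))\{b} | ··a··> m2
  m2 = (a.(0 + 0))\{b} | ··a··> m3
  m3 = (0 + 0)\{b} | deadlocked
LTS(Q): 4 reachable states
  n0 = rec X. b.(a.a.(0 + 0))\{b} + a.X | ··a··> n0, ··b··> n1
  n1 = (a.a.(0 + 0))\{b} | ··a··> n2
  n2 = (a.(0 + 0))\{b} | ··a··> n3
  n3 = (0 + 0)\{b} | deadlocked
Partition-refinement fixed point:
  B0 = {m0, n0}
  B1 = {m1, n1}
  B2 = {m2, n2}
  B3 = {m3, n3}
m0 ∈ B0, n0 ∈ B0 → same block

YES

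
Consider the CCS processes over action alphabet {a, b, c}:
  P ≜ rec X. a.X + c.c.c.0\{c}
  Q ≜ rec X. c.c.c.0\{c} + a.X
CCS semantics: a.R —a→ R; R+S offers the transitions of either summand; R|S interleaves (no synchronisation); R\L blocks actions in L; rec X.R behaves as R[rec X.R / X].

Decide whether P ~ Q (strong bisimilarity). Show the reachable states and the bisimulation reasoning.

Reachable graph of P (4 states):
  s0 = rec X. a.X + c.c.c.0\{c} :: -a-> s0, -c-> s1
  s1 = c.c.0\{c} :: -c-> s2
  s2 = c.0\{c} :: -c-> s3
  s3 = 0\{c} :: (no moves)
Reachable graph of Q (4 states):
  t0 = rec X. c.c.c.0\{c} + a.X :: -a-> t0, -c-> t1
  t1 = c.c.0\{c} :: -c-> t2
  t2 = c.0\{c} :: -c-> t3
  t3 = 0\{c} :: (no moves)
Bisimilarity quotient blocks:
  B0 = {s0, t0}
  B1 = {s1, t1}
  B2 = {s2, t2}
  B3 = {s3, t3}
s0 ∈ B0, t0 ∈ B0 → same block

P ~ Q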